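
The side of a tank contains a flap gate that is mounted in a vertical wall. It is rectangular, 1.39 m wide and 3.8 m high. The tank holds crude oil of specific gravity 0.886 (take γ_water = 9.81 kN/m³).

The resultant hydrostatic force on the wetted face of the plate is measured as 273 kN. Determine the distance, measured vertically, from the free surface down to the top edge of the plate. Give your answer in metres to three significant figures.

γ = 0.886 × 9.81 = 8.69166 kN/m³.
A = 1.39 × 3.8 = 5.282 m².
From F = γ·h_c·A, the centroid depth is h_c = 273/(8.69166 × 5.282) = 5.9465 m.
The centroid lies 3.8/2 = 1.9 m below the top edge, so the top edge sits at h_top = 5.9465 − 1.9 = 4.0465 m below the surface.

d_top ≈ 4.05 m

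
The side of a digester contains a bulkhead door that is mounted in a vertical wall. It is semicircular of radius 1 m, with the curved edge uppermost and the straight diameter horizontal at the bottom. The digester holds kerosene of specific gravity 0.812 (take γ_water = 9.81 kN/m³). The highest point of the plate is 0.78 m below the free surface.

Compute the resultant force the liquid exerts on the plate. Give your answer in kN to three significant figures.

F ≈ 17.0 kN

γ = 0.812 × 9.81 = 7.96572 kN/m³.
The centroid lies 4r/(3π) = 0.424413 m above the diameter, so r − 4r/(3π) = 1 − 0.424413 = 0.575587 m below the topmost point, so the centroid depth is h_c = 0.78 + 0.575587 = 1.35559 m.
A = πr²/2 = π × 1²/2 = 1.5708 m².
Resultant F = γ·h_c·A = 7.96572 × 1.35559 × 1.5708 = 16.9619 kN.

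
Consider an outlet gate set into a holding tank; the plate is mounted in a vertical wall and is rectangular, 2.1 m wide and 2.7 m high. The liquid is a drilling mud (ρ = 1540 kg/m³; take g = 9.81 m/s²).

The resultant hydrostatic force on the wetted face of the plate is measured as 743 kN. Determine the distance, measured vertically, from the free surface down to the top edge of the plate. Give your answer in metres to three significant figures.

γ = ρg = 1540 × 9.81 / 1000 = 15.1074 kN/m³.
A = 2.1 × 2.7 = 5.67 m².
From F = γ·h_c·A, the centroid depth is h_c = 743/(15.1074 × 5.67) = 8.67393 m.
The centroid lies 2.7/2 = 1.35 m below the top edge, so the top edge sits at h_top = 8.67393 − 1.35 = 7.32393 m below the surface.

d_top ≈ 7.32 m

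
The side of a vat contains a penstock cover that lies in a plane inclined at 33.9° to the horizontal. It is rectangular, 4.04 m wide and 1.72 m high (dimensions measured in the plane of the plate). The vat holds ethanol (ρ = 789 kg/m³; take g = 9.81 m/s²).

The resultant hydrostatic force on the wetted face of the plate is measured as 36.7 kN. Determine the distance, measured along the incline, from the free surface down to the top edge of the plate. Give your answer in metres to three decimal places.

y_top ≈ 0.363 m

γ = ρg = 789 × 9.81 / 1000 = 7.74009 kN/m³.
A = 4.04 × 1.72 = 6.9488 m².
From F = γ·h_c·A, the centroid depth is h_c = 36.7/(7.74009 × 6.9488) = 0.682355 m.
Let θ = 33.9° be the plate's angle to the horizontal; measure y along the incline from where the plane meets the free surface. Vertical depth h = y·sinθ with sinθ = 0.557745.
Along the incline, y_c = h_c/sinθ = 0.682355/0.557745 = 1.22342 m.
The centroid lies 1.72/2 = 0.86 m below the top edge, so the top edge sits at y_top = 1.22342 − 0.86 = 0.36342 m along the incline.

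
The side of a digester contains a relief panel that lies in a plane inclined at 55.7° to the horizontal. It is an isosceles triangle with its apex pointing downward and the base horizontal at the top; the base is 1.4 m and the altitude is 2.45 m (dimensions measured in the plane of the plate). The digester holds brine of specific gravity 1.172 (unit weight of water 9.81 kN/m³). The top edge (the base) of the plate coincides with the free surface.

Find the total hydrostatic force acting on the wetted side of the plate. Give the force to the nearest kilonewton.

γ = 1.172 × 9.81 = 11.49732 kN/m³.
Let θ = 55.7° be the plate's angle to the horizontal; measure y along the incline from where the plane meets the free surface. Vertical depth h = y·sinθ with sinθ = 0.826098.
With the apex down, the centroid sits h/3 = 2.45/3 = 0.816667 m below the base (the top edge), so y_c = 0.816667 m and h_c = 0.816667 × 0.826098 = 0.674647 m.
A = ½ × 1.4 × 2.45 = 1.715 m².
Resultant F = γ·h_c·A = 11.49732 × 0.674647 × 1.715 = 13.3026 kN.

F ≈ 13 kN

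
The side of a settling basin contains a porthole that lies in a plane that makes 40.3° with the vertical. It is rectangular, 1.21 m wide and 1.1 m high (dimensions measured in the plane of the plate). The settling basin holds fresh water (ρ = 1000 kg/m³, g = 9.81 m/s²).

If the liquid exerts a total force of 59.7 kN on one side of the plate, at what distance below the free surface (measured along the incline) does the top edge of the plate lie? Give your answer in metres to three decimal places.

γ = ρg = 1000 × 9.81 = 9810 N/m³ = 9.81 kN/m³.
A = 1.21 × 1.1 = 1.331 m².
From F = γ·h_c·A, the centroid depth is h_c = 59.7/(9.81 × 1.331) = 4.57222 m.
The plate makes 40.3° with the vertical, i.e. θ = 90° − 40.3° = 49.7° to the horizontal. Measuring y along the incline from the free-surface line, vertical depth h = y·sinθ with sinθ = 0.762668.
Along the incline, y_c = h_c/sinθ = 4.57222/0.762668 = 5.99503 m.
The centroid lies 1.1/2 = 0.55 m below the top edge, so the top edge sits at y_top = 5.99503 − 0.55 = 5.44503 m along the incline.

y_top ≈ 5.445 m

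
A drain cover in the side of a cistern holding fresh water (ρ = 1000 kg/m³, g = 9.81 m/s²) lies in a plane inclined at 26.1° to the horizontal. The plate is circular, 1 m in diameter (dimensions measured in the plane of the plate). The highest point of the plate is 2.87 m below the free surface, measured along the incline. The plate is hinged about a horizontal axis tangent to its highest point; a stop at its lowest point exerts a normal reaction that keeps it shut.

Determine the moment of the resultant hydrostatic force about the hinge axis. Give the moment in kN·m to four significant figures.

γ = ρg = 1000 × 9.81 = 9810 N/m³ = 9.81 kN/m³.
Let θ = 26.1° be the plate's angle to the horizontal; measure y along the incline from where the plane meets the free surface. Vertical depth h = y·sinθ with sinθ = 0.439939.
The centroid is at the centre, 0.5 m below the top of the plate, so y_c = 2.87 + 0.5 = 3.37 m and h_c = 3.37 × 0.439939 = 1.48259 m.
A = π(0.5)² = 0.785398 m².
Resultant F = γ·h_c·A = 9.81 × 1.48259 × 0.785398 = 11.423 kN.
I_c = πr⁴/4 = π × 0.5⁴/4 = 0.0490874 m⁴.
Centre of pressure: y_p = y_c + I_c/(y_c·A) = 3.37 + 0.0490874/(3.37 × 0.785398) = 3.37 + 0.018546 = 3.38855 m along the plane.
The resultant acts 0.5 + 0.018546 = 0.518546 m (along the plate) below the hinge at the top edge, so the moment about the hinge is M = F × 0.518546 = 11.423 × 0.518546 = 5.92335 kN·m.

M ≈ 5.923 kN·m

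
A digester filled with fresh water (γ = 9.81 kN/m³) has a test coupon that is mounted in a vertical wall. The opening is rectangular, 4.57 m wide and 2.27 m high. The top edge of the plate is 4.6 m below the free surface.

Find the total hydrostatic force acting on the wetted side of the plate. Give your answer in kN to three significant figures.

γ = 9.81 kN/m³.
The centroid lies 2.27/2 = 1.135 m below the top edge, so the centroid depth is h_c = 4.6 + 1.135 = 5.735 m.
A = 4.57 × 2.27 = 10.3739 m².
Resultant F = γ·h_c·A = 9.81 × 5.735 × 10.3739 = 583.639 kN.

F ≈ 584 kN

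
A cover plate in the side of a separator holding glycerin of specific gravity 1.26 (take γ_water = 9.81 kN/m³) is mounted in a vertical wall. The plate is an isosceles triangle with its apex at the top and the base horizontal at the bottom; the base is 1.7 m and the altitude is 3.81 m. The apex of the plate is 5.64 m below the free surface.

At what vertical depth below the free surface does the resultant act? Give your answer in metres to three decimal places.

γ = 1.26 × 9.81 = 12.3606 kN/m³.
With the apex up, the centroid sits 2h/3 = 2 × 3.81/3 = 2.54 m below the apex, so the centroid depth is h_c = 5.64 + 2.54 = 8.18 m.
A = ½ × 1.7 × 3.81 = 3.2385 m².
Resultant F = γ·h_c·A = 12.3606 × 8.18 × 3.2385 = 327.444 kN.
I_c = b·h³/36 = 1.7 × 3.81³/36 = 2.61169 m⁴.
Centre of pressure: y_p = y_c + I_c/(y_c·A) = 8.18 + 2.61169/(8.18 × 3.2385) = 8.18 + 0.0985881 = 8.27859 m along the plane.

h_p = 8.279 m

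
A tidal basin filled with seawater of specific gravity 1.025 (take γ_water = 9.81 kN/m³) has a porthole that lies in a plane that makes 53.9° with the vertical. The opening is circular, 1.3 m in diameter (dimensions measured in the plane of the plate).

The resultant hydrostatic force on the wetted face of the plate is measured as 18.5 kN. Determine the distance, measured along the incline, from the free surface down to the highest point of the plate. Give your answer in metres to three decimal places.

y_top ≈ 1.703 m

γ = 1.025 × 9.81 = 10.05525 kN/m³.
A = π(0.65)² = 1.32732 m².
From F = γ·h_c·A, the centroid depth is h_c = 18.5/(10.05525 × 1.32732) = 1.38613 m.
The plate makes 53.9° with the vertical, i.e. θ = 90° − 53.9° = 36.1° to the horizontal. Measuring y along the incline from the free-surface line, vertical depth h = y·sinθ with sinθ = 0.589196.
Along the incline, y_c = h_c/sinθ = 1.38613/0.589196 = 2.35258 m.
The centroid is at the centre, 0.65 m below the top of the plate, so the highest point sits at y_top = 2.35258 − 0.65 = 1.70258 m along the incline.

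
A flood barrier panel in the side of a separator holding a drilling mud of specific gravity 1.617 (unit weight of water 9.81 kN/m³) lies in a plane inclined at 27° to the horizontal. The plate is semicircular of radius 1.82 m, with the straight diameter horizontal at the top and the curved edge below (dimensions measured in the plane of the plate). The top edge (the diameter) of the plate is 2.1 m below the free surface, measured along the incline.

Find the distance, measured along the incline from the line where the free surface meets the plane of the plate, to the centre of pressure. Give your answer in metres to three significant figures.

y_p = 2.95 m

γ = 1.617 × 9.81 = 15.86277 kN/m³.
Let θ = 27° be the plate's angle to the horizontal; measure y along the incline from where the plane meets the free surface. Vertical depth h = y·sinθ with sinθ = 0.453990.
The centroid of a semicircle lies 4r/(3π) = 0.772432 m from the diameter, here below the top edge, so y_c = 2.1 + 0.772432 = 2.87243 m and h_c = 2.87243 × 0.453990 = 1.30405 m.
A = πr²/2 = π × 1.82²/2 = 5.20311 m².
Resultant F = γ·h_c·A = 15.86277 × 1.30405 × 5.20311 = 107.631 kN.
I_c = (π/8 − 8/(9π))·r⁴ = 0.109757 × 1.82⁴ = 1.20425 m⁴.
Centre of pressure: y_p = y_c + I_c/(y_c·A) = 2.87243 + 1.20425/(2.87243 × 5.20311) = 2.87243 + 0.0805757 = 2.95301 m along the plane.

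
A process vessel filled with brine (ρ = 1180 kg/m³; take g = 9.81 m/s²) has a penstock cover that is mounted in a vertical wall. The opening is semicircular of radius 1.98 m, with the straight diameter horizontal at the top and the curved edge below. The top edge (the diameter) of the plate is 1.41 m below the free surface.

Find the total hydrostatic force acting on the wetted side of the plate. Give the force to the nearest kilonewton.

F ≈ 160 kN

γ = ρg = 1180 × 9.81 / 1000 = 11.5758 kN/m³.
The centroid of a semicircle lies 4r/(3π) = 0.840338 m from the diameter, here below the top edge, so the centroid depth is h_c = 1.41 + 0.840338 = 2.25034 m.
A = πr²/2 = π × 1.98²/2 = 6.15815 m².
Resultant F = γ·h_c·A = 11.5758 × 2.25034 × 6.15815 = 160.417 kN.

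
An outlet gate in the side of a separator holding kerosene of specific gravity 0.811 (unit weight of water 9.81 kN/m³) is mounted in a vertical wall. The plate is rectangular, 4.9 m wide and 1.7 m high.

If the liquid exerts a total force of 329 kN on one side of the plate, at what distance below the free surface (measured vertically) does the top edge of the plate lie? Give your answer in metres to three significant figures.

d_top ≈ 4.11 m

γ = 0.811 × 9.81 = 7.95591 kN/m³.
A = 4.9 × 1.7 = 8.33 m².
From F = γ·h_c·A, the centroid depth is h_c = 329/(7.95591 × 8.33) = 4.96433 m.
The centroid lies 1.7/2 = 0.85 m below the top edge, so the top edge sits at h_top = 4.96433 − 0.85 = 4.11433 m below the surface.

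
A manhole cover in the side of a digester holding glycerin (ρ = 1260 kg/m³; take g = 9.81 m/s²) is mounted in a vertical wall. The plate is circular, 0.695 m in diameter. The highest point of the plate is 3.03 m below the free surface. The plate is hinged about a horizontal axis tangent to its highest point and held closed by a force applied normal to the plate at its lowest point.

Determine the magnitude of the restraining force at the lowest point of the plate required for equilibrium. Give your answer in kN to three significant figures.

P ≈ 8.12 kN

γ = ρg = 1260 × 9.81 / 1000 = 12.3606 kN/m³.
The centroid is at the centre, 0.3475 m below the top of the plate, so the centroid depth is h_c = 3.03 + 0.3475 = 3.3775 m.
A = π(0.3475)² = 0.379367 m².
Resultant F = γ·h_c·A = 12.3606 × 3.3775 × 0.379367 = 15.8378 kN.
I_c = πr⁴/4 = π × 0.3475⁴/4 = 0.0114527 m⁴.
Centre of pressure: y_p = y_c + I_c/(y_c·A) = 3.3775 + 0.0114527/(3.3775 × 0.379367) = 3.3775 + 0.00893826 = 3.38644 m along the plane.
The resultant acts 0.3475 + 0.00893826 = 0.356438 m (along the plate) below the hinge at the top edge, so the moment about the hinge is M = F × 0.356438 = 15.8378 × 0.356438 = 5.64519 kN·m.
A normal force at the bottom, 0.695 m from the hinge, must supply this moment: P = 5.64519/0.695 = 8.12258 kN.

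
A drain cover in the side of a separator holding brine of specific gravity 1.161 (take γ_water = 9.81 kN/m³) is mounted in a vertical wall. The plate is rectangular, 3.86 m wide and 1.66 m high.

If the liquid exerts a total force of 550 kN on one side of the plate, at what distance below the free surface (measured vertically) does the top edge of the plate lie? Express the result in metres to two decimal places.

γ = 1.161 × 9.81 = 11.38941 kN/m³.
A = 3.86 × 1.66 = 6.4076 m².
From F = γ·h_c·A, the centroid depth is h_c = 550/(11.38941 × 6.4076) = 7.53644 m.
The centroid lies 1.66/2 = 0.83 m below the top edge, so the top edge sits at h_top = 7.53644 − 0.83 = 6.70644 m below the surface.

d_top ≈ 6.71 m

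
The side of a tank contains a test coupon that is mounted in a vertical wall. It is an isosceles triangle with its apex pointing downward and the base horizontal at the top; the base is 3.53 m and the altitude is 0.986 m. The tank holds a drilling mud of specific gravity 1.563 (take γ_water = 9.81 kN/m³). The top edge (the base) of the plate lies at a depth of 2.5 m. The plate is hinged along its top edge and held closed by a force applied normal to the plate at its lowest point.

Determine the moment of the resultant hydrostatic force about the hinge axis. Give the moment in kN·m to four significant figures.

M ≈ 26.25 kN·m

γ = 1.563 × 9.81 = 15.33303 kN/m³.
With the apex down, the centroid sits h/3 = 0.986/3 = 0.328667 m below the base (the top edge), so the centroid depth is h_c = 2.5 + 0.328667 = 2.82867 m.
A = ½ × 3.53 × 0.986 = 1.74029 m².
Resultant F = γ·h_c·A = 15.33303 × 2.82867 × 1.74029 = 75.48 kN.
I_c = b·h³/36 = 3.53 × 0.986³/36 = 0.0939946 m⁴.
Centre of pressure: y_p = y_c + I_c/(y_c·A) = 2.82867 + 0.0939946/(2.82867 × 1.74029) = 2.82867 + 0.0190941 = 2.84776 m along the plane.
The resultant acts 0.328667 + 0.0190941 = 0.347761 m (along the plate) below the hinge at the top edge, so the moment about the hinge is M = F × 0.347761 = 75.48 × 0.347761 = 26.249 kN·m.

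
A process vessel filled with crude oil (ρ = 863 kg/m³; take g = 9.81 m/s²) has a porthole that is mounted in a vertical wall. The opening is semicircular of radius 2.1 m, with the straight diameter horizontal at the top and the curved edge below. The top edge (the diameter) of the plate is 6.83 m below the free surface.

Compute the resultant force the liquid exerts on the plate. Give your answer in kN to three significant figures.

γ = ρg = 863 × 9.81 / 1000 = 8.46603 kN/m³.
The centroid of a semicircle lies 4r/(3π) = 0.891268 m from the diameter, here below the top edge, so the centroid depth is h_c = 6.83 + 0.891268 = 7.72127 m.
A = πr²/2 = π × 2.1²/2 = 6.92721 m².
Resultant F = γ·h_c·A = 8.46603 × 7.72127 × 6.92721 = 452.821 kN.

F ≈ 453 kN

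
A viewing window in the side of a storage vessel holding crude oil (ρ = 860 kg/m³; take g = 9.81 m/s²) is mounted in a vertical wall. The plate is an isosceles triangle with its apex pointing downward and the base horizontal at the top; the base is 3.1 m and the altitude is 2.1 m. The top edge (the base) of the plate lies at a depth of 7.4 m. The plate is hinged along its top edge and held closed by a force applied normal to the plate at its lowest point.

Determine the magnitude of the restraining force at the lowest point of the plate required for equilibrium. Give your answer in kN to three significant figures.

P ≈ 77.3 kN

γ = ρg = 860 × 9.81 / 1000 = 8.4366 kN/m³.
With the apex down, the centroid sits h/3 = 2.1/3 = 0.7 m below the base (the top edge), so the centroid depth is h_c = 7.4 + 0.7 = 8.1 m.
A = ½ × 3.1 × 2.1 = 3.255 m².
Resultant F = γ·h_c·A = 8.4366 × 8.1 × 3.255 = 222.435 kN.
I_c = b·h³/36 = 3.1 × 2.1³/36 = 0.797475 m⁴.
Centre of pressure: y_p = y_c + I_c/(y_c·A) = 8.1 + 0.797475/(8.1 × 3.255) = 8.1 + 0.0302469 = 8.13025 m along the plane.
The resultant acts 0.7 + 0.0302469 = 0.730247 m (along the plate) below the hinge at the top edge, so the moment about the hinge is M = F × 0.730247 = 222.435 × 0.730247 = 162.432 kN·m.
A normal force at the bottom, 2.1 m from the hinge, must supply this moment: P = 162.432/2.1 = 77.3486 kN.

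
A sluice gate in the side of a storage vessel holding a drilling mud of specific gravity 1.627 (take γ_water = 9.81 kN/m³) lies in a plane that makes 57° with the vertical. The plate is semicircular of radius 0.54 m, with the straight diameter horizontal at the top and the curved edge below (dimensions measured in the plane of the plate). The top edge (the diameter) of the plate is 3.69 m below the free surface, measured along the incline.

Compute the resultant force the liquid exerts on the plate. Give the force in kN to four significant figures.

γ = 1.627 × 9.81 = 15.96087 kN/m³.
The plate makes 57° with the vertical, i.e. θ = 90° − 57° = 33° to the horizontal. Measuring y along the incline from the free-surface line, vertical depth h = y·sinθ with sinθ = 0.544639.
The centroid of a semicircle lies 4r/(3π) = 0.229183 m from the diameter, here below the top edge, so y_c = 3.69 + 0.229183 = 3.91918 m and h_c = 3.91918 × 0.544639 = 2.13454 m.
A = πr²/2 = π × 0.54²/2 = 0.458044 m².
Resultant F = γ·h_c·A = 15.96087 × 2.13454 × 0.458044 = 15.6052 kN.

F ≈ 15.61 kN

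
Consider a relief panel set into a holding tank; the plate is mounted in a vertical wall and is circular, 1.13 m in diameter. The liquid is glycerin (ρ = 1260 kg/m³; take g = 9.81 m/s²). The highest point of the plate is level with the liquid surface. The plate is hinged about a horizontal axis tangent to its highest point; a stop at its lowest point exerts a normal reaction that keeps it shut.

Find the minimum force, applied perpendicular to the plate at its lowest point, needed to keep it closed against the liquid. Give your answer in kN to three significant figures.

γ = ρg = 1260 × 9.81 / 1000 = 12.3606 kN/m³.
The centroid is at the centre, 0.565 m below the top of the plate, so the centroid depth is h_c = 0.565 m.
A = π(0.565)² = 1.00287 m².
Resultant F = γ·h_c·A = 12.3606 × 0.565 × 1.00287 = 7.00378 kN.
I_c = πr⁴/4 = π × 0.565⁴/4 = 0.0800357 m⁴.
Centre of pressure: y_p = y_c + I_c/(y_c·A) = 0.565 + 0.0800357/(0.565 × 1.00287) = 0.565 + 0.141251 = 0.706251 m along the plane.
The resultant acts 0.565 + 0.141251 = 0.706251 m (along the plate) below the hinge at the top edge, so the moment about the hinge is M = F × 0.706251 = 7.00378 × 0.706251 = 4.94643 kN·m.
A normal force at the bottom, 1.13 m from the hinge, must supply this moment: P = 4.94643/1.13 = 4.37737 kN.

P ≈ 4.38 kN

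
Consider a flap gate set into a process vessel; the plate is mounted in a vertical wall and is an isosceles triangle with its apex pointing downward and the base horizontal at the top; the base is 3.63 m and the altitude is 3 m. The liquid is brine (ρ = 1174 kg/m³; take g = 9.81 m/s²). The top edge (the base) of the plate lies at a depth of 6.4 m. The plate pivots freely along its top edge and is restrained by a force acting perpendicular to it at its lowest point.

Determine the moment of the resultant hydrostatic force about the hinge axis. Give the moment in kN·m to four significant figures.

M ≈ 495.4 kN·m

γ = ρg = 1174 × 9.81 / 1000 = 11.51694 kN/m³.
With the apex down, the centroid sits h/3 = 3/3 = 1 m below the base (the top edge), so the centroid depth is h_c = 6.4 + 1 = 7.4 m.
A = ½ × 3.63 × 3 = 5.445 m².
Resultant F = γ·h_c·A = 11.51694 × 7.4 × 5.445 = 464.052 kN.
I_c = b·h³/36 = 3.63 × 3³/36 = 2.7225 m⁴.
Centre of pressure: y_p = y_c + I_c/(y_c·A) = 7.4 + 2.7225/(7.4 × 5.445) = 7.4 + 0.0675676 = 7.46757 m along the plane.
The resultant acts 1 + 0.0675676 = 1.06757 m (along the plate) below the hinge at the top edge, so the moment about the hinge is M = F × 1.06757 = 464.052 × 1.06757 = 495.408 kN·m.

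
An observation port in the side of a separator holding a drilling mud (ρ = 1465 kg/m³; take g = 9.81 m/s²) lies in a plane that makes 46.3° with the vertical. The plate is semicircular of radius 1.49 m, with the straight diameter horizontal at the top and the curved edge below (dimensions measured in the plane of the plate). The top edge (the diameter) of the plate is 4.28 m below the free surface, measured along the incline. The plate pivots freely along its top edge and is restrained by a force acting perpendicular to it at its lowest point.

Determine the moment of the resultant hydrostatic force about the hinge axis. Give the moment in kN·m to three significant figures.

γ = ρg = 1465 × 9.81 / 1000 = 14.37165 kN/m³.
The plate makes 46.3° with the vertical, i.e. θ = 90° − 46.3° = 43.7° to the horizontal. Measuring y along the incline from the free-surface line, vertical depth h = y·sinθ with sinθ = 0.690882.
The centroid of a semicircle lies 4r/(3π) = 0.632376 m from the diameter, here below the top edge, so y_c = 4.28 + 0.632376 = 4.91238 m and h_c = 4.91238 × 0.690882 = 3.39387 m.
A = πr²/2 = π × 1.49²/2 = 3.48732 m².
Resultant F = γ·h_c·A = 14.37165 × 3.39387 × 3.48732 = 170.096 kN.
I_c = (π/8 − 8/(9π))·r⁴ = 0.109757 × 1.49⁴ = 0.540975 m⁴.
Centre of pressure: y_p = y_c + I_c/(y_c·A) = 4.91238 + 0.540975/(4.91238 × 3.48732) = 4.91238 + 0.0315786 = 4.94396 m along the plane.
The resultant acts 0.632376 + 0.0315786 = 0.663955 m (along the plate) below the hinge at the top edge, so the moment about the hinge is M = F × 0.663955 = 170.096 × 0.663955 = 112.936 kN·m.

M ≈ 113 kN·m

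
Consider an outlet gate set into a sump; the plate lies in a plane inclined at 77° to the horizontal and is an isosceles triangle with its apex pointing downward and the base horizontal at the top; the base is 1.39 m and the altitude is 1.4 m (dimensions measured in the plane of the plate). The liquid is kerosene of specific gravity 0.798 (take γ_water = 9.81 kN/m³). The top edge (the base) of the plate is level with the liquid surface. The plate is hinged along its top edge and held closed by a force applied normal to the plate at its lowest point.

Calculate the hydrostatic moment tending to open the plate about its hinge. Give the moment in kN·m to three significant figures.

γ = 0.798 × 9.81 = 7.82838 kN/m³.
Let θ = 77° be the plate's angle to the horizontal; measure y along the incline from where the plane meets the free surface. Vertical depth h = y·sinθ with sinθ = 0.974370.
With the apex down, the centroid sits h/3 = 1.4/3 = 0.466667 m below the base (the top edge), so y_c = 0.466667 m and h_c = 0.466667 × 0.974370 = 0.454706 m.
A = ½ × 1.39 × 1.4 = 0.973 m².
Resultant F = γ·h_c·A = 7.82838 × 0.454706 × 0.973 = 3.4635 kN.
I_c = b·h³/36 = 1.39 × 1.4³/36 = 0.105949 m⁴.
Centre of pressure: y_p = y_c + I_c/(y_c·A) = 0.466667 + 0.105949/(0.466667 × 0.973) = 0.466667 + 0.233333 = 0.7 m along the plane.
The resultant acts 0.466667 + 0.233333 = 0.7 m (along the plate) below the hinge at the top edge, so the moment about the hinge is M = F × 0.7 = 3.4635 × 0.7 = 2.42445 kN·m.

M ≈ 2.42 kN·m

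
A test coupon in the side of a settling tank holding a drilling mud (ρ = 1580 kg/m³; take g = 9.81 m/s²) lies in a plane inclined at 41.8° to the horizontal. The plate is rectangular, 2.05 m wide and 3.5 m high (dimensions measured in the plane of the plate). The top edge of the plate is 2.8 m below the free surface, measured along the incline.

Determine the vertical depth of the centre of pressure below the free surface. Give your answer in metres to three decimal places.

h_p = 3.182 m

γ = ρg = 1580 × 9.81 / 1000 = 15.4998 kN/m³.
Let θ = 41.8° be the plate's angle to the horizontal; measure y along the incline from where the plane meets the free surface. Vertical depth h = y·sinθ with sinθ = 0.666532.
The centroid lies 3.5/2 = 1.75 m below the top edge, so y_c = 2.8 + 1.75 = 4.55 m and h_c = 4.55 × 0.666532 = 3.03272 m.
A = 2.05 × 3.5 = 7.175 m².
Resultant F = γ·h_c·A = 15.4998 × 3.03272 × 7.175 = 337.272 kN.
I_c = b·h³/12 = 2.05 × 3.5³/12 = 7.32448 m⁴.
Centre of pressure: y_p = y_c + I_c/(y_c·A) = 4.55 + 7.32448/(4.55 × 7.175) = 4.55 + 0.224359 = 4.77436 m along the plane.
Vertically, h_p = y_p·sinθ = 4.77436 × 0.666532 = 3.18226 m.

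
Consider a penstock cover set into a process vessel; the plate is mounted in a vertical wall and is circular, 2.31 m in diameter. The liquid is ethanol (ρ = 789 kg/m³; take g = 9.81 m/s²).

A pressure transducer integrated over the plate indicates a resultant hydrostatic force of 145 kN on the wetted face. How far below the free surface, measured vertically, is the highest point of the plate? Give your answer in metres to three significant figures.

γ = ρg = 789 × 9.81 / 1000 = 7.74009 kN/m³.
A = π(1.155)² = 4.19096 m².
From F = γ·h_c·A, the centroid depth is h_c = 145/(7.74009 × 4.19096) = 4.47001 m.
The centroid is at the centre, 1.155 m below the top of the plate, so the highest point sits at h_top = 4.47001 − 1.155 = 3.31501 m below the surface.

d_top ≈ 3.32 m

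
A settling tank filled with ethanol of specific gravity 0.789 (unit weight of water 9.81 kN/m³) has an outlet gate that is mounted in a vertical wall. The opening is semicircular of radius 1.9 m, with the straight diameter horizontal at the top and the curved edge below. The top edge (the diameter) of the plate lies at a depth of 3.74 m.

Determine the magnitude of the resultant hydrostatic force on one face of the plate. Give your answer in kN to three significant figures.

γ = 0.789 × 9.81 = 7.74009 kN/m³.
The centroid of a semicircle lies 4r/(3π) = 0.806385 m from the diameter, here below the top edge, so the centroid depth is h_c = 3.74 + 0.806385 = 4.54638 m.
A = πr²/2 = π × 1.9²/2 = 5.67057 m².
Resultant F = γ·h_c·A = 7.74009 × 4.54638 × 5.67057 = 199.544 kN.

F ≈ 200 kN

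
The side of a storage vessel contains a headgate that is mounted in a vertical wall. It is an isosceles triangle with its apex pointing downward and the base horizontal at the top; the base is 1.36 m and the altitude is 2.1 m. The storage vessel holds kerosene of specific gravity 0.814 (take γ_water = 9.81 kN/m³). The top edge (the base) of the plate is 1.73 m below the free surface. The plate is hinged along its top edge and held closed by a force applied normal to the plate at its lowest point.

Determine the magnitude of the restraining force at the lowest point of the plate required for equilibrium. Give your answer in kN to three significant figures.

γ = 0.814 × 9.81 = 7.98534 kN/m³.
With the apex down, the centroid sits h/3 = 2.1/3 = 0.7 m below the base (the top edge), so the centroid depth is h_c = 1.73 + 0.7 = 2.43 m.
A = ½ × 1.36 × 2.1 = 1.428 m².
Resultant F = γ·h_c·A = 7.98534 × 2.43 × 1.428 = 27.7094 kN.
I_c = b·h³/36 = 1.36 × 2.1³/36 = 0.34986 m⁴.
Centre of pressure: y_p = y_c + I_c/(y_c·A) = 2.43 + 0.34986/(2.43 × 1.428) = 2.43 + 0.100823 = 2.53082 m along the plane.
The resultant acts 0.7 + 0.100823 = 0.800823 m (along the plate) below the hinge at the top edge, so the moment about the hinge is M = F × 0.800823 = 27.7094 × 0.800823 = 22.1903 kN·m.
A normal force at the bottom, 2.1 m from the hinge, must supply this moment: P = 22.1903/2.1 = 10.5668 kN.

P ≈ 10.6 kN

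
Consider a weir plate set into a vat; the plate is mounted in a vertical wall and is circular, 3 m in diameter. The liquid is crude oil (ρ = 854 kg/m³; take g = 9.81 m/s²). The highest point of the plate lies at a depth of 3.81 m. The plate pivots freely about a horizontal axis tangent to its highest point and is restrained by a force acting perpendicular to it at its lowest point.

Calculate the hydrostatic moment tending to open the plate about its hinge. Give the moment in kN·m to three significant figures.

γ = ρg = 854 × 9.81 / 1000 = 8.37774 kN/m³.
The centroid is at the centre, 1.5 m below the top of the plate, so the centroid depth is h_c = 3.81 + 1.5 = 5.31 m.
A = π(1.5)² = 7.06858 m².
Resultant F = γ·h_c·A = 8.37774 × 5.31 × 7.06858 = 314.451 kN.
I_c = πr⁴/4 = π × 1.5⁴/4 = 3.97608 m⁴.
Centre of pressure: y_p = y_c + I_c/(y_c·A) = 5.31 + 3.97608/(5.31 × 7.06858) = 5.31 + 0.105932 = 5.41593 m along the plane.
The resultant acts 1.5 + 0.105932 = 1.60593 m (along the plate) below the hinge at the top edge, so the moment about the hinge is M = F × 1.60593 = 314.451 × 1.60593 = 504.986 kN·m.

M ≈ 505 kN·m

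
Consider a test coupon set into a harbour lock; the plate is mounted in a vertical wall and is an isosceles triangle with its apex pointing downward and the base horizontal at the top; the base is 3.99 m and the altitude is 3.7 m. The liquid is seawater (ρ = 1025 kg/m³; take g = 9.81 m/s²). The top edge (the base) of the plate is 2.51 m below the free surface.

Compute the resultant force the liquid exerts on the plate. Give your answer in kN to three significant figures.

F ≈ 278 kN

γ = ρg = 1025 × 9.81 / 1000 = 10.05525 kN/m³.
With the apex down, the centroid sits h/3 = 3.7/3 = 1.23333 m below the base (the top edge), so the centroid depth is h_c = 2.51 + 1.23333 = 3.74333 m.
A = ½ × 3.99 × 3.7 = 7.3815 m².
Resultant F = γ·h_c·A = 10.05525 × 3.74333 × 7.3815 = 277.841 kN.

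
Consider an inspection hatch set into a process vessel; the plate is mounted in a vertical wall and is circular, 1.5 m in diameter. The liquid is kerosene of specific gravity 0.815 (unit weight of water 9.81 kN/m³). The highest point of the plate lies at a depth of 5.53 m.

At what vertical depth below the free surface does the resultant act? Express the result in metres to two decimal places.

h_p = 6.30 m

γ = 0.815 × 9.81 = 7.99515 kN/m³.
The centroid is at the centre, 0.75 m below the top of the plate, so the centroid depth is h_c = 5.53 + 0.75 = 6.28 m.
A = π(0.75)² = 1.76715 m².
Resultant F = γ·h_c·A = 7.99515 × 6.28 × 1.76715 = 88.7278 kN.
I_c = πr⁴/4 = π × 0.75⁴/4 = 0.248505 m⁴.
Centre of pressure: y_p = y_c + I_c/(y_c·A) = 6.28 + 0.248505/(6.28 × 1.76715) = 6.28 + 0.0223925 = 6.30239 m along the plane.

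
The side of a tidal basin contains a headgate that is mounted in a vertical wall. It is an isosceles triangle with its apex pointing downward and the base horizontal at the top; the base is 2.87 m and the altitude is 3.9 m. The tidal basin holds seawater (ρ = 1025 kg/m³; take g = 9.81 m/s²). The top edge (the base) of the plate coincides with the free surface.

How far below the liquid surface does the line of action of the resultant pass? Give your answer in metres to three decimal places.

h_p = 1.950 m

γ = ρg = 1025 × 9.81 / 1000 = 10.05525 kN/m³.
With the apex down, the centroid sits h/3 = 3.9/3 = 1.3 m below the base (the top edge), so the centroid depth is h_c = 1.3 m.
A = ½ × 2.87 × 3.9 = 5.5965 m².
Resultant F = γ·h_c·A = 10.05525 × 1.3 × 5.5965 = 73.1565 kN.
I_c = b·h³/36 = 2.87 × 3.9³/36 = 4.72904 m⁴.
Centre of pressure: y_p = y_c + I_c/(y_c·A) = 1.3 + 4.72904/(1.3 × 5.5965) = 1.3 + 0.65 = 1.95 m along the plane.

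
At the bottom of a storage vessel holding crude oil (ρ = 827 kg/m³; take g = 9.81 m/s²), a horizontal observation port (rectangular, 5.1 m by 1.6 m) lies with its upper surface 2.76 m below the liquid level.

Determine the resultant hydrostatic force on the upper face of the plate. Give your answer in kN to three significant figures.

F ≈ 183 kN

γ = ρg = 827 × 9.81 / 1000 = 8.11287 kN/m³.
The plate is horizontal, so pressure is uniform at p = γ·h = 8.11287 × 2.76 = 22.3915 kN/m².
A = 5.1 × 1.6 = 8.16 m².
F = p·A = 22.3915 × 8.16 = 182.715 kN.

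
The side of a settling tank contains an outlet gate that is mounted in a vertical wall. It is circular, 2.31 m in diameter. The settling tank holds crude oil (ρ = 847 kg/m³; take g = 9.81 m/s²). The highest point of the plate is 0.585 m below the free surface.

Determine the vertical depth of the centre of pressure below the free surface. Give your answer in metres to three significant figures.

γ = ρg = 847 × 9.81 / 1000 = 8.30907 kN/m³.
The centroid is at the centre, 1.155 m below the top of the plate, so the centroid depth is h_c = 0.585 + 1.155 = 1.74 m.
A = π(1.155)² = 4.19096 m².
Resultant F = γ·h_c·A = 8.30907 × 1.74 × 4.19096 = 60.592 kN.
I_c = πr⁴/4 = π × 1.155⁴/4 = 1.39771 m⁴.
Centre of pressure: y_p = y_c + I_c/(y_c·A) = 1.74 + 1.39771/(1.74 × 4.19096) = 1.74 + 0.19167 = 1.93167 m along the plane.

h_p = 1.93 m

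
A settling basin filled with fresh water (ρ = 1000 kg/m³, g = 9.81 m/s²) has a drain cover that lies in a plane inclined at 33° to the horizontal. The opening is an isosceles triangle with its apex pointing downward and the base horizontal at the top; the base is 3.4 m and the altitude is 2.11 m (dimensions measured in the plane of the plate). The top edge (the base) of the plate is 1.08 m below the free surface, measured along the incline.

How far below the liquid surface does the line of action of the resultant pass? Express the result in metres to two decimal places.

γ = ρg = 1000 × 9.81 = 9810 N/m³ = 9.81 kN/m³.
Let θ = 33° be the plate's angle to the horizontal; measure y along the incline from where the plane meets the free surface. Vertical depth h = y·sinθ with sinθ = 0.544639.
With the apex down, the centroid sits h/3 = 2.11/3 = 0.703333 m below the base (the top edge), so y_c = 1.08 + 0.703333 = 1.78333 m and h_c = 1.78333 × 0.544639 = 0.971271 m.
A = ½ × 3.4 × 2.11 = 3.587 m².
Resultant F = γ·h_c·A = 9.81 × 0.971271 × 3.587 = 34.1775 kN.
I_c = b·h³/36 = 3.4 × 2.11³/36 = 0.887205 m⁴.
Centre of pressure: y_p = y_c + I_c/(y_c·A) = 1.78333 + 0.887205/(1.78333 × 3.587) = 1.78333 + 0.138695 = 1.92203 m along the plane.
Vertically, h_p = y_p·sinθ = 1.92203 × 0.544639 = 1.04681 m.

h_p = 1.05 m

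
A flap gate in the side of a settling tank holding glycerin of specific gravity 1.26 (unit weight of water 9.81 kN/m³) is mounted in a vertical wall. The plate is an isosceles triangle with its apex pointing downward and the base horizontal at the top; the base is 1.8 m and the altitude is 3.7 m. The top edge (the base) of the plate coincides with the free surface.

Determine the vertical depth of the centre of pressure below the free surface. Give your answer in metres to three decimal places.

γ = 1.26 × 9.81 = 12.3606 kN/m³.
With the apex down, the centroid sits h/3 = 3.7/3 = 1.23333 m below the base (the top edge), so the centroid depth is h_c = 1.23333 m.
A = ½ × 1.8 × 3.7 = 3.33 m².
Resultant F = γ·h_c·A = 12.3606 × 1.23333 × 3.33 = 50.7648 kN.
I_c = b·h³/36 = 1.8 × 3.7³/36 = 2.53265 m⁴.
Centre of pressure: y_p = y_c + I_c/(y_c·A) = 1.23333 + 2.53265/(1.23333 × 3.33) = 1.23333 + 0.616668 = 1.85 m along the plane.

h_p = 1.850 m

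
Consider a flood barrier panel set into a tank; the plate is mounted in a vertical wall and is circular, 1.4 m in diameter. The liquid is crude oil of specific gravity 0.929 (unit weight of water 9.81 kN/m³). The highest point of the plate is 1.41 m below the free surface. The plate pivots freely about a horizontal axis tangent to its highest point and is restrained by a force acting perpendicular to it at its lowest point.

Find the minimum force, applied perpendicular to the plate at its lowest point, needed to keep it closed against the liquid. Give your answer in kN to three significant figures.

P ≈ 16.0 kN

γ = 0.929 × 9.81 = 9.11349 kN/m³.
The centroid is at the centre, 0.7 m below the top of the plate, so the centroid depth is h_c = 1.41 + 0.7 = 2.11 m.
A = π(0.7)² = 1.53938 m².
Resultant F = γ·h_c·A = 9.11349 × 2.11 × 1.53938 = 29.6015 kN.
I_c = πr⁴/4 = π × 0.7⁴/4 = 0.188574 m⁴.
Centre of pressure: y_p = y_c + I_c/(y_c·A) = 2.11 + 0.188574/(2.11 × 1.53938) = 2.11 + 0.0580569 = 2.16806 m along the plane.
The resultant acts 0.7 + 0.0580569 = 0.758057 m (along the plate) below the hinge at the top edge, so the moment about the hinge is M = F × 0.758057 = 29.6015 × 0.758057 = 22.4396 kN·m.
A normal force at the bottom, 1.4 m from the hinge, must supply this moment: P = 22.4396/1.4 = 16.0283 kN.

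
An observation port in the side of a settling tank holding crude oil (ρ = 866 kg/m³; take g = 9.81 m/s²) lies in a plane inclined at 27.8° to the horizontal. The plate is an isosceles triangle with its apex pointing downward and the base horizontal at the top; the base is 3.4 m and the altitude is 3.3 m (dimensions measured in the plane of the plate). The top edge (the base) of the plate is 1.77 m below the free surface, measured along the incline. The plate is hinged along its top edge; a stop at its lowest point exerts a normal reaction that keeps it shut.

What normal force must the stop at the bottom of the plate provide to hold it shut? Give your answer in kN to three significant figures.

P ≈ 25.3 kN

γ = ρg = 866 × 9.81 / 1000 = 8.49546 kN/m³.
Let θ = 27.8° be the plate's angle to the horizontal; measure y along the incline from where the plane meets the free surface. Vertical depth h = y·sinθ with sinθ = 0.466387.
With the apex down, the centroid sits h/3 = 3.3/3 = 1.1 m below the base (the top edge), so y_c = 1.77 + 1.1 = 2.87 m and h_c = 2.87 × 0.466387 = 1.33853 m.
A = ½ × 3.4 × 3.3 = 5.61 m².
Resultant F = γ·h_c·A = 8.49546 × 1.33853 × 5.61 = 63.7937 kN.
I_c = b·h³/36 = 3.4 × 3.3³/36 = 3.39405 m⁴.
Centre of pressure: y_p = y_c + I_c/(y_c·A) = 2.87 + 3.39405/(2.87 × 5.61) = 2.87 + 0.210801 = 3.0808 m along the plane.
The resultant acts 1.1 + 0.210801 = 1.3108 m (along the plate) below the hinge at the top edge, so the moment about the hinge is M = F × 1.3108 = 63.7937 × 1.3108 = 83.6208 kN·m.
A normal force at the bottom, 3.3 m from the hinge, must supply this moment: P = 83.6208/3.3 = 25.3396 kN.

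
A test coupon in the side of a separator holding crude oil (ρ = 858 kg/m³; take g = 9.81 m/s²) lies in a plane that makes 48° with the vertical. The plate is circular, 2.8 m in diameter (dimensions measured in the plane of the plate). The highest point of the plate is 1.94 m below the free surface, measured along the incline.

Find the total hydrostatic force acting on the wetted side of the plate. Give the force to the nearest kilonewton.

F ≈ 116 kN

γ = ρg = 858 × 9.81 / 1000 = 8.41698 kN/m³.
The plate makes 48° with the vertical, i.e. θ = 90° − 48° = 42° to the horizontal. Measuring y along the incline from the free-surface line, vertical depth h = y·sinθ with sinθ = 0.669131.
The centroid is at the centre, 1.4 m below the top of the plate, so y_c = 1.94 + 1.4 = 3.34 m and h_c = 3.34 × 0.669131 = 2.2349 m.
A = π(1.4)² = 6.15752 m².
Resultant F = γ·h_c·A = 8.41698 × 2.2349 × 6.15752 = 115.83 kN.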